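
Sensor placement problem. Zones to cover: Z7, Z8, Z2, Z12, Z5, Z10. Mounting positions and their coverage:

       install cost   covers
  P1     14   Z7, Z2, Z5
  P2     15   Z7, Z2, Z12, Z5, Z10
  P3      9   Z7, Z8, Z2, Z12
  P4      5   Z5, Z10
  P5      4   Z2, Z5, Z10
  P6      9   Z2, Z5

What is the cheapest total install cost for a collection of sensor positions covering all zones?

13

P3, P5 cover every zone at install cost 9 + 4 = 13.
Any cover uses at least 2 sensor positions; among all covering selections none totals below 13.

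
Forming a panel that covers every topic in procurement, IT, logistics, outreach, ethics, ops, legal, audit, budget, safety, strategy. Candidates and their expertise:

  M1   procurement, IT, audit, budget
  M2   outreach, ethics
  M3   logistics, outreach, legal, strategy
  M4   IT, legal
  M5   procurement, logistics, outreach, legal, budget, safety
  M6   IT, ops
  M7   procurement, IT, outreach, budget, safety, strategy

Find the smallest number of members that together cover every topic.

5

M1, M2, M3, M5, M6 together cover {procurement, IT, logistics, outreach, ethics, ops, legal, audit, budget, safety, strategy} — every topic.
No 4 of the 7 members cover everything (all 35 size-4 selections fall short), so 5 is minimum.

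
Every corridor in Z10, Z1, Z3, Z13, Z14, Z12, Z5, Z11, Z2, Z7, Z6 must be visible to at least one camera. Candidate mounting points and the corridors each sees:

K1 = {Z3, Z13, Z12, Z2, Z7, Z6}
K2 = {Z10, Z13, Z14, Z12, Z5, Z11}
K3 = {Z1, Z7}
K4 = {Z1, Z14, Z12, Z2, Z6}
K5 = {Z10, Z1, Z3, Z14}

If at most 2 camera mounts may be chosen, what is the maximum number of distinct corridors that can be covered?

Choosing K1, K2 covers {Z10, Z3, Z13, Z14, Z12, Z5, Z11, Z2, Z7, Z6} — 10 corridors.
No choice of 2 camera mounts does better; here Z1 is left uncovered.

10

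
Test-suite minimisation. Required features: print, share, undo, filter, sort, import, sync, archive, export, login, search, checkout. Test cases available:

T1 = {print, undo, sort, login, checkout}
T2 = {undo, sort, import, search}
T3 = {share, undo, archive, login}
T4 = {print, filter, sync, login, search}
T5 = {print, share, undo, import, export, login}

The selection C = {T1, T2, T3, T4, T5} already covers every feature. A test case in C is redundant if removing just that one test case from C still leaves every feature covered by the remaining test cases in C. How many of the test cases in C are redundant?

1

Drop T1: checkout uncovered — not redundant.
Drop T2: the rest still cover every feature — redundant.
Drop T3: archive uncovered — not redundant.
Drop T4: filter, sync uncovered — not redundant.
Drop T5: export uncovered — not redundant.
1 redundant: T2.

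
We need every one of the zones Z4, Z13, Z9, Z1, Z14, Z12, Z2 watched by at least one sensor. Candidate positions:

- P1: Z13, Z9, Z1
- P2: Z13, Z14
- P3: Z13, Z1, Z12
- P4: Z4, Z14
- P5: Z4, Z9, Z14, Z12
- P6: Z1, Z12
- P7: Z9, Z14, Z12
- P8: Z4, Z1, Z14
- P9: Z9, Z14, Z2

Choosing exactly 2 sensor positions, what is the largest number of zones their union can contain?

Choosing P1, P5 covers {Z4, Z13, Z9, Z1, Z14, Z12} — 6 zones.
No choice of 2 sensor positions does better; here Z2 is left uncovered.

6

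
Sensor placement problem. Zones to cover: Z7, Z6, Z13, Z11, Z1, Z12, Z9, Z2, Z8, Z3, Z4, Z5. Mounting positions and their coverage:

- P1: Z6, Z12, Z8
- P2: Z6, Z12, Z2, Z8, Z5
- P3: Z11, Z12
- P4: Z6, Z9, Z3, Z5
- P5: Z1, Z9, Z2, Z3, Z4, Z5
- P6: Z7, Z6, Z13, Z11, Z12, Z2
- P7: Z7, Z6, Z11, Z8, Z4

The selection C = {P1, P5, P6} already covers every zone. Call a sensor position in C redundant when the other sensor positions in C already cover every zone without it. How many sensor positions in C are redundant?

0

Drop P1: Z8 uncovered — not redundant.
Drop P5: Z1, Z9, Z3, Z4, … uncovered — not redundant.
Drop P6: Z7, Z13, Z11 uncovered — not redundant.
None of the sensor positions in C is redundant.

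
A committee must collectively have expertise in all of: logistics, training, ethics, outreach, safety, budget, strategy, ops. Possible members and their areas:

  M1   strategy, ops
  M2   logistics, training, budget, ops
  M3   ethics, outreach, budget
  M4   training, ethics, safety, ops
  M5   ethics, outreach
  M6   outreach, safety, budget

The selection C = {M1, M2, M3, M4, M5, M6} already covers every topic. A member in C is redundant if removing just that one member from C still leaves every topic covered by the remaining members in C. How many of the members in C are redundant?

4

Drop M1: strategy uncovered — not redundant.
Drop M2: logistics uncovered — not redundant.
Drop M3: the rest still cover every topic — redundant.
Drop M4: the rest still cover every topic — redundant.
Drop M5: the rest still cover every topic — redundant.
Drop M6: the rest still cover every topic — redundant.
4 redundant: M3, M4, M5, M6.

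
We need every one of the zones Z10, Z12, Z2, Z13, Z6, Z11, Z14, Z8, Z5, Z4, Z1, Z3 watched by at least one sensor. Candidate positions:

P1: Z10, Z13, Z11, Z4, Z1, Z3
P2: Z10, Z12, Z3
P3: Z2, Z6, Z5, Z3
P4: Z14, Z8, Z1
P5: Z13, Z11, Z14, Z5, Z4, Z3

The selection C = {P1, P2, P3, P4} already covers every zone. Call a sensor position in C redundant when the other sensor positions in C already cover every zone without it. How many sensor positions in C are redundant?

0

Drop P1: Z13, Z11, Z4 uncovered — not redundant.
Drop P2: Z12 uncovered — not redundant.
Drop P3: Z2, Z6, Z5 uncovered — not redundant.
Drop P4: Z14, Z8 uncovered — not redundant.
None of the sensor positions in C is redundant.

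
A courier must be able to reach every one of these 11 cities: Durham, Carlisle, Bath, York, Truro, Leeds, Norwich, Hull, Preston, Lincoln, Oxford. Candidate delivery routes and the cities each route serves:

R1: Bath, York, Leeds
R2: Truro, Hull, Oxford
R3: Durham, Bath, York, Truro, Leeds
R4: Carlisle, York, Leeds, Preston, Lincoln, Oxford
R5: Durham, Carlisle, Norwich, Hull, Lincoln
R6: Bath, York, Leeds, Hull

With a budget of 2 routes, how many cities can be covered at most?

Choosing R3, R4 covers {Durham, Carlisle, Bath, York, Truro, Leeds, Preston, Lincoln, Oxford} — 9 cities.
No choice of 2 routes does better; here Norwich, Hull are left uncovered.

9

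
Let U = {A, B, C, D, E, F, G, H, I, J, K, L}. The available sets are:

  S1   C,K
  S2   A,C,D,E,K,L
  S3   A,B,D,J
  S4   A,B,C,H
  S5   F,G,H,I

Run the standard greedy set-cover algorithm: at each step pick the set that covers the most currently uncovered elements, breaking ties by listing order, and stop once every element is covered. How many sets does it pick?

3

Pick 1: S2 covers 6 new elements (A, C, D, E, K, L).
Pick 2: S5 covers 4 new elements (F, G, H, I).
Pick 3: S3 covers 2 new elements (B, J).
Greedy uses 3 sets.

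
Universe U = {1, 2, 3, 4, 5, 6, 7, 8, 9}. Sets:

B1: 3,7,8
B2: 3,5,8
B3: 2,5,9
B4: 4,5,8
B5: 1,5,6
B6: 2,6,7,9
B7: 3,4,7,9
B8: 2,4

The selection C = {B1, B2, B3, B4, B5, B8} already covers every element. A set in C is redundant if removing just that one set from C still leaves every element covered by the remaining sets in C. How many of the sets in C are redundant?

Drop B1: 7 uncovered — not redundant.
Drop B2: the rest still cover every element — redundant.
Drop B3: 9 uncovered — not redundant.
Drop B4: the rest still cover every element — redundant.
Drop B5: 1, 6 uncovered — not redundant.
Drop B8: the rest still cover every element — redundant.
3 redundant: B2, B4, B8.

3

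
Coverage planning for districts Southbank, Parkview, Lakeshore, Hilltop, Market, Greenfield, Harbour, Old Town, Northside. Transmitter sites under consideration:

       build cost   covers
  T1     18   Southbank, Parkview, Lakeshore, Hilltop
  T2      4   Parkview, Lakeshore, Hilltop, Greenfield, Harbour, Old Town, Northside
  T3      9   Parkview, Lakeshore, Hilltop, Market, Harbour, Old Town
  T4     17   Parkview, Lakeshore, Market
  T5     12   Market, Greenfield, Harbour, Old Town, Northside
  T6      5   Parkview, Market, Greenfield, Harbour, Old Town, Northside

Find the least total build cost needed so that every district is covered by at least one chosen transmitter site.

T1, T6 cover every district at build cost 18 + 5 = 23.
Any cover uses at least 2 transmitter sites; among all covering selections none totals below 23.
Greedy by coverage-per-build cost would pick T2, T6, T1 for 27 — worse than the optimum 23.

23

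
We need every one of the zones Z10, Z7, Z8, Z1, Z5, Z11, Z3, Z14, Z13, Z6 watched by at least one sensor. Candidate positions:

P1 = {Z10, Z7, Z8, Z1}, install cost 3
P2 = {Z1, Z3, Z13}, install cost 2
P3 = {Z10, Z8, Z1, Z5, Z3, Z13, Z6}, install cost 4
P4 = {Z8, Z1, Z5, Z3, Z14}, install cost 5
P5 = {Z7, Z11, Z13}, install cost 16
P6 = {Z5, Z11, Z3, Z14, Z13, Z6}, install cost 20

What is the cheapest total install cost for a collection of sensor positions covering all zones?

23

P1, P6 cover every zone at install cost 3 + 20 = 23.
Any cover uses at least 2 sensor positions; among all covering selections none totals below 23.
Greedy by coverage-per-install cost would pick P3, P1, P4, P5 for 28 — worse than the optimum 23.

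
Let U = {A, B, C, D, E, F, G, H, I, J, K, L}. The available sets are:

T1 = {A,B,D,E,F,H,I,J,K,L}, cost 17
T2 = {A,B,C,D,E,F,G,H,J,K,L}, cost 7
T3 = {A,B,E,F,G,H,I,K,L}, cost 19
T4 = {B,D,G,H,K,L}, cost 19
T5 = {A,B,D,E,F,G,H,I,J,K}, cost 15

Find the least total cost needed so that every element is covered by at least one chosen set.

T2, T5 cover every element at cost 7 + 15 = 22.
Any cover uses at least 2 sets; among all covering selections none totals below 22.

22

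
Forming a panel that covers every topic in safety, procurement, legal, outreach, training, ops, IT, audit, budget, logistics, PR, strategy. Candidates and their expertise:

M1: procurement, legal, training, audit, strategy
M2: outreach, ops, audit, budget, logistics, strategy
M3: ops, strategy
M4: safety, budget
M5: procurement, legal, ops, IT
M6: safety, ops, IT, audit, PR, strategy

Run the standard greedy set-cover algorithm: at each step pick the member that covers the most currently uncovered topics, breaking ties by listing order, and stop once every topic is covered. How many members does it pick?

Pick 1: M2 covers 6 new topics (outreach, ops, audit, budget, logistics, strategy).
Pick 2: M1 covers 3 new topics (procurement, legal, training).
Pick 3: M6 covers 3 new topics (safety, IT, PR).
Greedy uses 3 members.

3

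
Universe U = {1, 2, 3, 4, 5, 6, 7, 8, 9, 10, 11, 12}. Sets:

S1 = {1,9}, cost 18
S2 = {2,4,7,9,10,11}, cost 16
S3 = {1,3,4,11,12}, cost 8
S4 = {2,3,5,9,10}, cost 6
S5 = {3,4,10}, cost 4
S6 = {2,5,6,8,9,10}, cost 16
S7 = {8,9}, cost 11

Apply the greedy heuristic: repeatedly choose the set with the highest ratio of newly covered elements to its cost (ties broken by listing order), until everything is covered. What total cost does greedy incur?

46

Pick 1: S4 adds 5 new (2, 3, 5, 9, 10) at cost 6 (ratio 5/6).
Pick 2: S3 adds 4 new (1, 4, 11, 12) at cost 8 (ratio 4/8).
Pick 3: S6 adds 2 new (6, 8) at cost 16 (ratio 2/16).
Pick 4: S2 adds 1 new (7) at cost 16 (ratio 1/16).
Greedy total cost: 6 + 8 + 16 + 16 = 46. (The true optimum is 40, so greedy overshoots here.)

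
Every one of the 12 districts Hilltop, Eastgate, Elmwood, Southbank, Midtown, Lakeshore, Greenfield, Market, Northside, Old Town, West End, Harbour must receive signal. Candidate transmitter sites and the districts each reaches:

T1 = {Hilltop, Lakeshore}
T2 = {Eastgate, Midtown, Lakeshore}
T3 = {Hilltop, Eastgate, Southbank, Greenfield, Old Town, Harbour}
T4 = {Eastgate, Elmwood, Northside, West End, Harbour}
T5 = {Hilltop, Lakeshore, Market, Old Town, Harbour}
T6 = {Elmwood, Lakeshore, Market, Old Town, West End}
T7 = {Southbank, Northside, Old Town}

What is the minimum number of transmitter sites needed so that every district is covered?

T2, T3, T4, T5 together cover {Hilltop, Eastgate, Elmwood, Southbank, Midtown, Lakeshore, Greenfield, Market, Northside, Old Town, West End, Harbour} — every district.
No 3 of the 7 transmitter sites cover everything (all 35 triples fall short), so 4 is minimum.

4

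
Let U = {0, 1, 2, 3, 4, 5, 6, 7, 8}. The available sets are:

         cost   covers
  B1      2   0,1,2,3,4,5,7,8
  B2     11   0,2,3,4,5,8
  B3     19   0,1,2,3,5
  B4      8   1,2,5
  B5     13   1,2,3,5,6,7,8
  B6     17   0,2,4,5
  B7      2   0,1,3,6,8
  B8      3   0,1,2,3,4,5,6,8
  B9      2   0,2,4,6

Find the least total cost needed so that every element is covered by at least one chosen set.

4

B1, B7 cover every element at cost 2 + 2 = 4.
Any cover uses at least 2 sets; among all covering selections none totals below 4.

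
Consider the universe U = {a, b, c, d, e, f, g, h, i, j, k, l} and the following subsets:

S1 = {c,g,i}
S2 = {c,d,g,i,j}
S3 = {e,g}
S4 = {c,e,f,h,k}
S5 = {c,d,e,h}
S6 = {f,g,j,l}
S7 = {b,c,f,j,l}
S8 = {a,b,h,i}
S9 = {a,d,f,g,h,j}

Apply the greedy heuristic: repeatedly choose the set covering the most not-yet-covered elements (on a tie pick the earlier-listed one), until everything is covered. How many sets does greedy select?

Pick 1: S9 covers 6 new elements (a, d, f, g, h, j).
Pick 2: S4 covers 3 new elements (c, e, k).
Pick 3: S7 covers 2 new elements (b, l).
Pick 4: S1 covers 1 new elements (i).
Greedy uses 4 sets.

4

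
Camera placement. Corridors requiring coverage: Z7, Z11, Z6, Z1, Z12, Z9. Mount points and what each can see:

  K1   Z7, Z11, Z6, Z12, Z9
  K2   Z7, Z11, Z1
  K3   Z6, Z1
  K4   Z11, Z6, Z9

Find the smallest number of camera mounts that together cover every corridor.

K1, K2 together cover {Z7, Z11, Z6, Z1, Z12, Z9} — every corridor.
No single camera mount contains all 6 corridors, so 2 is optimal.

2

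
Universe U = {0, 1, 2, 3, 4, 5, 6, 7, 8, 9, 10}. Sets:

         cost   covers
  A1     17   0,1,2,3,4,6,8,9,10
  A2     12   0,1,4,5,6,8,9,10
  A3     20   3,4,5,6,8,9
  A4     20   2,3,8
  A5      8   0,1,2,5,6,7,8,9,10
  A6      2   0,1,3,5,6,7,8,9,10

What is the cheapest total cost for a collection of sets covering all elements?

A1, A6 cover every element at cost 17 + 2 = 19.
Any cover uses at least 2 sets; among all covering selections none totals below 19.
Greedy by coverage-per-cost would pick A6, A5, A2 for 22 — worse than the optimum 19.

19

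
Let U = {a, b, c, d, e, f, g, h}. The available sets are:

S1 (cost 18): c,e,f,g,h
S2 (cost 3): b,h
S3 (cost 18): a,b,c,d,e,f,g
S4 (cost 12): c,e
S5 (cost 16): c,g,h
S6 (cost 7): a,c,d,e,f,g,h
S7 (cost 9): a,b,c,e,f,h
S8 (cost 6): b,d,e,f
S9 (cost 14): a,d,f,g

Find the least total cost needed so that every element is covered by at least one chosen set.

S2, S6 cover every element at cost 3 + 7 = 10.
Any cover uses at least 2 sets; among all covering selections none totals below 10.

10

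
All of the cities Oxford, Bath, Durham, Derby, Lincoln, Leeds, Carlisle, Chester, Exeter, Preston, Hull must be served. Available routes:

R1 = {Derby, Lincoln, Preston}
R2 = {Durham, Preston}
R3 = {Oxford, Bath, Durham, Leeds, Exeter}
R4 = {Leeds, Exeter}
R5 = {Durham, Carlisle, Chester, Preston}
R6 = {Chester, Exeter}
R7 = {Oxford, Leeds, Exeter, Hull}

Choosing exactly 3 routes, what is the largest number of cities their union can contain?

10

Choosing R1, R3, R5 covers {Oxford, Bath, Durham, Derby, Lincoln, Leeds, Carlisle, Chester, Exeter, Preston} — 10 cities.
No choice of 3 routes does better; here Hull is left uncovered.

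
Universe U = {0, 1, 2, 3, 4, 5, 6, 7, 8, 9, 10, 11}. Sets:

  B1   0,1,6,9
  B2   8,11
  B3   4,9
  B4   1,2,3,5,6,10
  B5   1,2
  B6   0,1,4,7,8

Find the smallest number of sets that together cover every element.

4

B1, B2, B4, B6 together cover {0, 1, 2, 3, 4, 5, 6, 7, 8, 9, 10, 11} — every element.
No 3 of the 6 sets cover everything (all 20 triples fall short), so 4 is minimum.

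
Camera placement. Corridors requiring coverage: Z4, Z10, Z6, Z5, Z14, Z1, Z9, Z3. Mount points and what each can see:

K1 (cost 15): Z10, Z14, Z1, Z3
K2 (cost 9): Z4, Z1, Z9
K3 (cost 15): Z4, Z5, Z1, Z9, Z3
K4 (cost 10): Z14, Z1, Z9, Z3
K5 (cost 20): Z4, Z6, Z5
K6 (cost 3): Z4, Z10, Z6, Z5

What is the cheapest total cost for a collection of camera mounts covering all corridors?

K4, K6 cover every corridor at cost 10 + 3 = 13.
Any cover uses at least 2 camera mounts; among all covering selections none totals below 13.

13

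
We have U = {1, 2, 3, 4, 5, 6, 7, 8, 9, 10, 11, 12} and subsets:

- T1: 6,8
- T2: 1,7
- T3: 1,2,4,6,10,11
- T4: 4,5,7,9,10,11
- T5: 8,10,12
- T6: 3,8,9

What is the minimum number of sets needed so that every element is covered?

4

T3, T4, T5, T6 together cover {1, 2, 3, 4, 5, 6, 7, 8, 9, 10, 11, 12} — every element.
No 3 of the 6 sets cover everything (all 20 triples fall short), so 4 is minimum.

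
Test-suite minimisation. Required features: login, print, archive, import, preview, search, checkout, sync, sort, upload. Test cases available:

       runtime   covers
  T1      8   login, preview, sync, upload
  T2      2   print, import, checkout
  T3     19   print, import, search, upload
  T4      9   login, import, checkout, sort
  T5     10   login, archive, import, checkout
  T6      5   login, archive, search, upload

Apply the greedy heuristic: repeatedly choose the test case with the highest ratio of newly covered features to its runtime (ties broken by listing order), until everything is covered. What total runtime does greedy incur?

24

Pick 1: T2 adds 3 new (print, import, checkout) at runtime 2 (ratio 3/2).
Pick 2: T6 adds 4 new (login, archive, search, upload) at runtime 5 (ratio 4/5).
Pick 3: T1 adds 2 new (preview, sync) at runtime 8 (ratio 2/8).
Pick 4: T4 adds 1 new (sort) at runtime 9 (ratio 1/9).
Greedy total runtime: 2 + 5 + 8 + 9 = 24.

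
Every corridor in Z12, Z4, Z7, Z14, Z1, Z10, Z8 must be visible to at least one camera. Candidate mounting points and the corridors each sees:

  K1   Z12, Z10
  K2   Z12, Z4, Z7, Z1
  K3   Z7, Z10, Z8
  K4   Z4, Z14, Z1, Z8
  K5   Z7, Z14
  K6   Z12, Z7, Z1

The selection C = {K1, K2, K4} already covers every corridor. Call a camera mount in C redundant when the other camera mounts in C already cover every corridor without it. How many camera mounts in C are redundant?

Drop K1: Z10 uncovered — not redundant.
Drop K2: Z7 uncovered — not redundant.
Drop K4: Z14, Z8 uncovered — not redundant.
None of the camera mounts in C is redundant.

0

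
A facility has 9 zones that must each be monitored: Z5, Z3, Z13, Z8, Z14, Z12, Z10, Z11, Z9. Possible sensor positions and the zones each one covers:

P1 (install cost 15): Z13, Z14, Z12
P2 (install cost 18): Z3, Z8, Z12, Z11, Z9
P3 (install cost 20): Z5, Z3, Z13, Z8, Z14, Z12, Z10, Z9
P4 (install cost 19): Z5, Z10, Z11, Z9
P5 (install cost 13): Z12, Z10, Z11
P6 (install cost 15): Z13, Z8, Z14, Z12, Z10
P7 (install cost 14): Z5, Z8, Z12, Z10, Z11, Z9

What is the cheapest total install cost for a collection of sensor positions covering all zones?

P3, P5 cover every zone at install cost 20 + 13 = 33.
Any cover uses at least 2 sensor positions; among all covering selections none totals below 33.
Greedy by coverage-per-install cost would pick P7, P3 for 34 — worse than the optimum 33.

33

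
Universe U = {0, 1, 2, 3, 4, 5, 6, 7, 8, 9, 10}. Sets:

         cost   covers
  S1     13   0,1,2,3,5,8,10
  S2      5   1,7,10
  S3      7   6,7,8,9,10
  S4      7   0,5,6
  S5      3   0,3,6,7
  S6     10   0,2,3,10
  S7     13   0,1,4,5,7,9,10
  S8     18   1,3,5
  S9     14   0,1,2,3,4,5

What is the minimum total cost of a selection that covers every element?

S3, S9 cover every element at cost 7 + 14 = 21.
Any cover uses at least 2 sets; among all covering selections none totals below 21.
Greedy by coverage-per-cost would pick S5, S3, S9 for 24 — worse than the optimum 21.

21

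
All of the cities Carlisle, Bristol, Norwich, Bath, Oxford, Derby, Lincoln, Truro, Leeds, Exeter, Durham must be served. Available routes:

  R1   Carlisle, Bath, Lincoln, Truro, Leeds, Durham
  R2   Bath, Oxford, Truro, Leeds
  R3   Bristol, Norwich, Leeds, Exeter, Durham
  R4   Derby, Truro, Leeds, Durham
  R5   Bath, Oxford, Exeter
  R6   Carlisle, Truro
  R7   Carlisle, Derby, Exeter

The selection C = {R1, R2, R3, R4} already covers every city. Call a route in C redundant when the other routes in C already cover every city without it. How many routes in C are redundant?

0

Drop R1: Carlisle, Lincoln uncovered — not redundant.
Drop R2: Oxford uncovered — not redundant.
Drop R3: Bristol, Norwich, Exeter uncovered — not redundant.
Drop R4: Derby uncovered — not redundant.
None of the routes in C is redundant.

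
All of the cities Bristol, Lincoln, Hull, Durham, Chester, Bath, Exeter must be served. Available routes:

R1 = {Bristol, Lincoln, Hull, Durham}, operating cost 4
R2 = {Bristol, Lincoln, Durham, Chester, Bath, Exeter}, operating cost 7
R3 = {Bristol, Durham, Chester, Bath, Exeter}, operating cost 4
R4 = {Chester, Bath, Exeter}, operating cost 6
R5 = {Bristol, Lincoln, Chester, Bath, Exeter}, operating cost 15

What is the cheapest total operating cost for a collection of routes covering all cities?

R1, R3 cover every city at operating cost 4 + 4 = 8.
Any cover uses at least 2 routes; among all covering selections none totals below 8.

8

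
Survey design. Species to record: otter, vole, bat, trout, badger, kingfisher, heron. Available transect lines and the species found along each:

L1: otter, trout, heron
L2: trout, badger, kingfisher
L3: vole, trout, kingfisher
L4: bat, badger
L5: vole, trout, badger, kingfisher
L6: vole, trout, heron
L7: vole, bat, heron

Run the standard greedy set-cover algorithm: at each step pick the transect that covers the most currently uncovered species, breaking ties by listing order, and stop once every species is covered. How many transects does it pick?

3

Pick 1: L5 covers 4 new species (vole, trout, badger, kingfisher).
Pick 2: L1 covers 2 new species (otter, heron).
Pick 3: L4 covers 1 new species (bat).
Greedy uses 3 transects.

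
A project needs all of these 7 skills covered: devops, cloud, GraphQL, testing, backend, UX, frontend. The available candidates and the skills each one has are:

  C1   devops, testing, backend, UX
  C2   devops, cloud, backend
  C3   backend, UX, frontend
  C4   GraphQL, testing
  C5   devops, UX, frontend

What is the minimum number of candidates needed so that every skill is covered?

3

C2, C3, C4 together cover {devops, cloud, GraphQL, testing, backend, UX, frontend} — every skill.
No 2 of the 5 candidates cover everything (all 10 pairs fall short), so 3 is minimum.
Greedy (largest uncovered first) would take C1, C2, C3, C4 — 4 candidates — but 3 suffice.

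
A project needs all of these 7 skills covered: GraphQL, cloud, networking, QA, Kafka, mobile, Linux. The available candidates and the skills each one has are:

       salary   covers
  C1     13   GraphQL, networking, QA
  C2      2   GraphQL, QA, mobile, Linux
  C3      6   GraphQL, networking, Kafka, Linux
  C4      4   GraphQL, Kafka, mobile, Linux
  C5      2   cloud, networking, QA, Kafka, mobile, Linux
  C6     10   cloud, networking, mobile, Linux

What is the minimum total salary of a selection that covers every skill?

4

C2, C5 cover every skill at salary 2 + 2 = 4.
Any cover uses at least 2 candidates; among all covering selections none totals below 4.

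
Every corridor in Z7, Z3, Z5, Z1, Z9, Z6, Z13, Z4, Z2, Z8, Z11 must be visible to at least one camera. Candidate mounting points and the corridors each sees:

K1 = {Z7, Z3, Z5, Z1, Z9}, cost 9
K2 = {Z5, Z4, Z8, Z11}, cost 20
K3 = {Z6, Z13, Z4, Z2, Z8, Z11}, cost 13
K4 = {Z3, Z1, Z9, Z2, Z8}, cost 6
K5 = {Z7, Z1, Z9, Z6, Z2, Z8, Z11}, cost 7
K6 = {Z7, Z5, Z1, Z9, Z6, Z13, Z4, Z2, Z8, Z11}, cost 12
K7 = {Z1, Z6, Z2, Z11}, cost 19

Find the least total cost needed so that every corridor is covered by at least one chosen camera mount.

18

K4, K6 cover every corridor at cost 6 + 12 = 18.
Any cover uses at least 2 camera mounts; among all covering selections none totals below 18.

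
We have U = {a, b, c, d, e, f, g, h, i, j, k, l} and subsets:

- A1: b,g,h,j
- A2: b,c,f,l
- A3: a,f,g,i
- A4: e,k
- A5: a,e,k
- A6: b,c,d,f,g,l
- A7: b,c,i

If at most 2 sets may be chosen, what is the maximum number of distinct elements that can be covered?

Choosing A5, A6 covers {a, b, c, d, e, f, g, k, l} — 9 elements.
No choice of 2 sets does better; here h, i, j are left uncovered.

9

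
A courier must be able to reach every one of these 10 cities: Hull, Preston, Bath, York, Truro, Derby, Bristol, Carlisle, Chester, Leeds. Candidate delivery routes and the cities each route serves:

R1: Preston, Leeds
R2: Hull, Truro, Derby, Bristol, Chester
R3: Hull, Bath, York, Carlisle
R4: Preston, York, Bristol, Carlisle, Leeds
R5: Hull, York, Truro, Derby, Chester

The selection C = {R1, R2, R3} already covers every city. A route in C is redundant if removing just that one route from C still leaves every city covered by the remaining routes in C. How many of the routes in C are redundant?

Drop R1: Preston, Leeds uncovered — not redundant.
Drop R2: Truro, Derby, Bristol, Chester uncovered — not redundant.
Drop R3: Bath, York, Carlisle uncovered — not redundant.
None of the routes in C is redundant.

0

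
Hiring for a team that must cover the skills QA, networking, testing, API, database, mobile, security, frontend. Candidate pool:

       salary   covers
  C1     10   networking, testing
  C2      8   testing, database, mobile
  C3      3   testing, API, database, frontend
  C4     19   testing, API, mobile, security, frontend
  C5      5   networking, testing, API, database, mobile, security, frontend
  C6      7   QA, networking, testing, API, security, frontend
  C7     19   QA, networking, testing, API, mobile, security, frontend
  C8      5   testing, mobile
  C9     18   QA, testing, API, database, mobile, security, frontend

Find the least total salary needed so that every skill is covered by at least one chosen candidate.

C5, C6 cover every skill at salary 5 + 7 = 12.
Any cover uses at least 2 candidates; among all covering selections none totals below 12.

12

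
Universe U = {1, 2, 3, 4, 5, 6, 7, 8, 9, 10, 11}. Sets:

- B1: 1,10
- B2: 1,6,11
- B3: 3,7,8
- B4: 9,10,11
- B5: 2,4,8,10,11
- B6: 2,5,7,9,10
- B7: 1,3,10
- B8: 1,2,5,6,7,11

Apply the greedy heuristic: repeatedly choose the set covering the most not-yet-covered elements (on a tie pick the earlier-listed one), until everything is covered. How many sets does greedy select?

4

Pick 1: B8 covers 6 new elements (1, 2, 5, 6, 7, 11).
Pick 2: B5 covers 3 new elements (4, 8, 10).
Pick 3: B3 covers 1 new elements (3).
Pick 4: B4 covers 1 new elements (9).
Greedy uses 4 sets.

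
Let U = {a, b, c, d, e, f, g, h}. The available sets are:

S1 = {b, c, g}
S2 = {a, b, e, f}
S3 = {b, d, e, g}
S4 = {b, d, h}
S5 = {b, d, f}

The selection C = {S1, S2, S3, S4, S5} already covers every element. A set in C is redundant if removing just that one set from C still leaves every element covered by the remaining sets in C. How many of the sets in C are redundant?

Drop S1: c uncovered — not redundant.
Drop S2: a uncovered — not redundant.
Drop S3: the rest still cover every element — redundant.
Drop S4: h uncovered — not redundant.
Drop S5: the rest still cover every element — redundant.
2 redundant: S3, S5.

2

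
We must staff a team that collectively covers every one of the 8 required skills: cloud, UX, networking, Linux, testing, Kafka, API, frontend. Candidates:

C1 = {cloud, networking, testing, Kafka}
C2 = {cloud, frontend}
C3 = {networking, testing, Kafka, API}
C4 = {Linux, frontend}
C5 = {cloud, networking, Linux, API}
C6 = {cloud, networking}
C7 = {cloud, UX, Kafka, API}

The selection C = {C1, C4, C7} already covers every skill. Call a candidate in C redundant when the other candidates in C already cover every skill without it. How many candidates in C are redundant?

0

Drop C1: networking, testing uncovered — not redundant.
Drop C4: Linux, frontend uncovered — not redundant.
Drop C7: UX, API uncovered — not redundant.
None of the candidates in C is redundant.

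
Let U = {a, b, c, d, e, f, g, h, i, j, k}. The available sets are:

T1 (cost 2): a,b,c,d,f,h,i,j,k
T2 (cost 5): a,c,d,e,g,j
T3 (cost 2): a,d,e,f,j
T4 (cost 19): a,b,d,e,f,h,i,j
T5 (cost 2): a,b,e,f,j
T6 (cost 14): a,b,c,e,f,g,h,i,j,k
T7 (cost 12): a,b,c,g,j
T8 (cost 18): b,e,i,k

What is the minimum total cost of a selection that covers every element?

7

T1, T2 cover every element at cost 2 + 5 = 7.
Any cover uses at least 2 sets; among all covering selections none totals below 7.
Greedy by coverage-per-cost would pick T1, T3, T2 for 9 — worse than the optimum 7.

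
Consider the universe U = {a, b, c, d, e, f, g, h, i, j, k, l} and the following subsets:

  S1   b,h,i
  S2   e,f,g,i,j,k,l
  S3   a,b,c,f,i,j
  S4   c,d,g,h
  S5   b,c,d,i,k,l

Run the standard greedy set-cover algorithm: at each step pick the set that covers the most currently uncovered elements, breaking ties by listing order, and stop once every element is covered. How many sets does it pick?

Pick 1: S2 covers 7 new elements (e, f, g, i, j, k, l).
Pick 2: S3 covers 3 new elements (a, b, c).
Pick 3: S4 covers 2 new elements (d, h).
Greedy uses 3 sets.

3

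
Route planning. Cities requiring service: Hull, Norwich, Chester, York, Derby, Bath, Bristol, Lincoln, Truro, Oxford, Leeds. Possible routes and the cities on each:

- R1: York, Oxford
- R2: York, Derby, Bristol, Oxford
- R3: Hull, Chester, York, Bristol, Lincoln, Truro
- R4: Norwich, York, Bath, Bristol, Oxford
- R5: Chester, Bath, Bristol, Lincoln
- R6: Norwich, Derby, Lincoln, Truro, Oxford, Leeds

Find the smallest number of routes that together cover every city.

3

R3, R4, R6 together cover {Hull, Norwich, Chester, York, Derby, Bath, Bristol, Lincoln, Truro, Oxford, Leeds} — every city.
No 2 of the 6 routes cover everything (all 15 pairs fall short), so 3 is minimum.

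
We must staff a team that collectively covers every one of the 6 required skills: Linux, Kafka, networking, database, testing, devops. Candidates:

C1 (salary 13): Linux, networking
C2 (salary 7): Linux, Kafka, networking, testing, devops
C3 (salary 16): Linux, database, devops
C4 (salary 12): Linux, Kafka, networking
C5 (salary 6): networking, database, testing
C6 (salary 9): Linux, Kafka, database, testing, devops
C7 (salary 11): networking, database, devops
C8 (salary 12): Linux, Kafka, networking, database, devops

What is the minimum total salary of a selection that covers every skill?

C2, C5 cover every skill at salary 7 + 6 = 13.
Any cover uses at least 2 candidates; among all covering selections none totals below 13.

13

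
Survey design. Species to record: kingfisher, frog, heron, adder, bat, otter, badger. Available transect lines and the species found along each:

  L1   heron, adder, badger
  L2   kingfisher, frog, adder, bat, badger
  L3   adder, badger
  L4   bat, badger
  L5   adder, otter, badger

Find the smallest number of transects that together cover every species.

3

L1, L2, L5 together cover {kingfisher, frog, heron, adder, bat, otter, badger} — every species.
No 2 of the 5 transects cover everything (all 10 pairs fall short), so 3 is minimum.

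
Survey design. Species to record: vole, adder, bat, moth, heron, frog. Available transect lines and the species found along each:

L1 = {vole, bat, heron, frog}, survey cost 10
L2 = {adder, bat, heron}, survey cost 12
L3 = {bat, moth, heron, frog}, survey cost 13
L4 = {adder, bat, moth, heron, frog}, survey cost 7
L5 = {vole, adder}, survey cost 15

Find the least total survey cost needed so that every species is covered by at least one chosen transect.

L1, L4 cover every species at survey cost 10 + 7 = 17.
Any cover uses at least 2 transects; among all covering selections none totals below 17.

17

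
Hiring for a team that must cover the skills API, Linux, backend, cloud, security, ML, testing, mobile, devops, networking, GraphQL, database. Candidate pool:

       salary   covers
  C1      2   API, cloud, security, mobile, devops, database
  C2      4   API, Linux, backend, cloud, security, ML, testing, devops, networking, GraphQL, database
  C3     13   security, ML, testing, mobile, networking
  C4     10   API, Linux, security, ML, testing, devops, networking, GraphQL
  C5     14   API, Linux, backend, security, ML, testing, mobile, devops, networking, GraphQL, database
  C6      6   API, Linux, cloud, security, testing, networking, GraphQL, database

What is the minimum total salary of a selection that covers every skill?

6

C1, C2 cover every skill at salary 2 + 4 = 6.
Any cover uses at least 2 candidates; among all covering selections none totals below 6.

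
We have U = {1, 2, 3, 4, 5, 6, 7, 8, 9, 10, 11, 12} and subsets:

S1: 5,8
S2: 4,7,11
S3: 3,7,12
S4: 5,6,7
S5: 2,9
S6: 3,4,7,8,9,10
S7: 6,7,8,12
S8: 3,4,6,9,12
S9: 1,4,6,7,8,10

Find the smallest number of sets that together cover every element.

5

S1, S2, S3, S5, S9 together cover {1, 2, 3, 4, 5, 6, 7, 8, 9, 10, 11, 12} — every element.
No 4 of the 9 sets cover everything (all 126 size-4 selections fall short), so 5 is minimum.
Greedy (largest uncovered first) would take S6, S4, S2, S3, S5, S9 — 6 sets — but 5 suffice.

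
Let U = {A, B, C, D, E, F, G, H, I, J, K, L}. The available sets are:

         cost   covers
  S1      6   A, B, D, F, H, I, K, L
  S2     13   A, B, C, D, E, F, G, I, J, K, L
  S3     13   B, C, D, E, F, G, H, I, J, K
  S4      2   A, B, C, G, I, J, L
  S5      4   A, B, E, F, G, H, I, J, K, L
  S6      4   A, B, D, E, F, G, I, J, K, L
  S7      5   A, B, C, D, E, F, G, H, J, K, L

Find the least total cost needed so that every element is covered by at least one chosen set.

7

S4, S7 cover every element at cost 2 + 5 = 7.
Any cover uses at least 2 sets; among all covering selections none totals below 7.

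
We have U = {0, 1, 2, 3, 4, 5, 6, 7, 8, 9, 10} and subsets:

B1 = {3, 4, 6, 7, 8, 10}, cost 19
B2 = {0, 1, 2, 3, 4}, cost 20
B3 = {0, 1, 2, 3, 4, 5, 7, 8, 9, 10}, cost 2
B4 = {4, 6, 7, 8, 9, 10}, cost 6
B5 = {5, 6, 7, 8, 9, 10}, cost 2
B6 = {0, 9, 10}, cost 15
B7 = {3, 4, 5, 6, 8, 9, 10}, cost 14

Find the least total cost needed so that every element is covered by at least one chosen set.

B3, B5 cover every element at cost 2 + 2 = 4.
Any cover uses at least 2 sets; among all covering selections none totals below 4.

4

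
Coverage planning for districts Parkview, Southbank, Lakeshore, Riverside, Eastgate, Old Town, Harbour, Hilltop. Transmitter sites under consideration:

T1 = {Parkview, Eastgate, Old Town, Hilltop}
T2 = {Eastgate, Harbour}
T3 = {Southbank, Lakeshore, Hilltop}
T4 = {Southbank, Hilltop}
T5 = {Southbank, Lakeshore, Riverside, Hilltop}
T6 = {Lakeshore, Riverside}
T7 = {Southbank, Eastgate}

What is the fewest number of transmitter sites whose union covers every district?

T1, T2, T5 together cover {Parkview, Southbank, Lakeshore, Riverside, Eastgate, Old Town, Harbour, Hilltop} — every district.
No 2 of the 7 transmitter sites cover everything (all 21 pairs fall short), so 3 is minimum.

3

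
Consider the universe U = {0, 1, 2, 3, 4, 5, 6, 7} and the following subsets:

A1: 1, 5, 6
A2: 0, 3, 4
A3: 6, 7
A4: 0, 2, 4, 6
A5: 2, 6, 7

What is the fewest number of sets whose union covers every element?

A1, A2, A5 together cover {0, 1, 2, 3, 4, 5, 6, 7} — every element.
No 2 of the 5 sets cover everything (all 10 pairs fall short), so 3 is minimum.
Greedy (largest uncovered first) would take A4, A1, A2, A3 — 4 sets — but 3 suffice.

3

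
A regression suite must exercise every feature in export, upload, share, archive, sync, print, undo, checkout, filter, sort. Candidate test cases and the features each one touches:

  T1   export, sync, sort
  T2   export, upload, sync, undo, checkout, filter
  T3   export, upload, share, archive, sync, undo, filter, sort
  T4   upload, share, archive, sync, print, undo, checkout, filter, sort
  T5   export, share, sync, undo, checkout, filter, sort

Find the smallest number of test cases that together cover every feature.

2

T1, T4 together cover {export, upload, share, archive, sync, print, undo, checkout, filter, sort} — every feature.
No single test case contains all 10 features, so 2 is optimal.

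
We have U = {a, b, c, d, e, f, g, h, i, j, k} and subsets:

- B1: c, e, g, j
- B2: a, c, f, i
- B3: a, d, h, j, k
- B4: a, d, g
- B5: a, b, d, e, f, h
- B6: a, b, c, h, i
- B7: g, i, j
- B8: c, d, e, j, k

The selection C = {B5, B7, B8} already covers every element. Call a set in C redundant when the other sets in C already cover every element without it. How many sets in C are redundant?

0

Drop B5: a, b, f, h uncovered — not redundant.
Drop B7: g, i uncovered — not redundant.
Drop B8: c, k uncovered — not redundant.
None of the sets in C is redundant.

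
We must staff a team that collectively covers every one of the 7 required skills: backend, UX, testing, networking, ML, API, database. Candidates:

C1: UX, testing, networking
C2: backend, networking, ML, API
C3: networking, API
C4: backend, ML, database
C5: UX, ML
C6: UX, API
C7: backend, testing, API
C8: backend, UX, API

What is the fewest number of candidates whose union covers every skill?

3

C1, C2, C4 together cover {backend, UX, testing, networking, ML, API, database} — every skill.
No 2 of the 8 candidates cover everything (all 28 pairs fall short), so 3 is minimum.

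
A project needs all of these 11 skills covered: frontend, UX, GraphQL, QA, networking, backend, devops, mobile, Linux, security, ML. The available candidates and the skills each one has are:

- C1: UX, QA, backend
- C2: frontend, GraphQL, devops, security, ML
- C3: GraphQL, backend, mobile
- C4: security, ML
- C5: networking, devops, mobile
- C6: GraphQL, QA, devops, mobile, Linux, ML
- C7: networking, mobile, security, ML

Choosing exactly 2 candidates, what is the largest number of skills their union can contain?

Choosing C1, C2 covers {frontend, UX, GraphQL, QA, backend, devops, security, ML} — 8 skills.
No choice of 2 candidates does better; here networking, mobile, Linux are left uncovered.

8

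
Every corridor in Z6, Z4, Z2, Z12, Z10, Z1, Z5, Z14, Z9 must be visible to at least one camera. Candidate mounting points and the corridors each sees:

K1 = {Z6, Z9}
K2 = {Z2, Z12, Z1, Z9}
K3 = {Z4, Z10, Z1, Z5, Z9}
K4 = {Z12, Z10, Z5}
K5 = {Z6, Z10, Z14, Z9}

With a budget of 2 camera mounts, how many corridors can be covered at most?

7

Choosing K2, K3 covers {Z4, Z2, Z12, Z10, Z1, Z5, Z9} — 7 corridors.
No choice of 2 camera mounts does better; here Z6, Z14 are left uncovered.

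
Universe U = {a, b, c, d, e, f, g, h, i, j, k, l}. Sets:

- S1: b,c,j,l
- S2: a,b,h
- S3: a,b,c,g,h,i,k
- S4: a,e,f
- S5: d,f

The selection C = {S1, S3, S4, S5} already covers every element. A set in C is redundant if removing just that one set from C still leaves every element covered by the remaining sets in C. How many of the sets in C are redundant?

0

Drop S1: j, l uncovered — not redundant.
Drop S3: g, h, i, k uncovered — not redundant.
Drop S4: e uncovered — not redundant.
Drop S5: d uncovered — not redundant.
None of the sets in C is redundant.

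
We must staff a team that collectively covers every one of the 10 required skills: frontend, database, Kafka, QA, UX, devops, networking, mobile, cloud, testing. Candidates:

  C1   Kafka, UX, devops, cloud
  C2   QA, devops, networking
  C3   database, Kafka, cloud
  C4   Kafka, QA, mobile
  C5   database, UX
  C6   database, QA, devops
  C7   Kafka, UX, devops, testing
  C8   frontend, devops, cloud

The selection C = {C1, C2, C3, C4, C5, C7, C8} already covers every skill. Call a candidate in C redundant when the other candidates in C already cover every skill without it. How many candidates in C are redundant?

3

Drop C1: the rest still cover every skill — redundant.
Drop C2: networking uncovered — not redundant.
Drop C3: the rest still cover every skill — redundant.
Drop C4: mobile uncovered — not redundant.
Drop C5: the rest still cover every skill — redundant.
Drop C7: testing uncovered — not redundant.
Drop C8: frontend uncovered — not redundant.
3 redundant: C1, C3, C5.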